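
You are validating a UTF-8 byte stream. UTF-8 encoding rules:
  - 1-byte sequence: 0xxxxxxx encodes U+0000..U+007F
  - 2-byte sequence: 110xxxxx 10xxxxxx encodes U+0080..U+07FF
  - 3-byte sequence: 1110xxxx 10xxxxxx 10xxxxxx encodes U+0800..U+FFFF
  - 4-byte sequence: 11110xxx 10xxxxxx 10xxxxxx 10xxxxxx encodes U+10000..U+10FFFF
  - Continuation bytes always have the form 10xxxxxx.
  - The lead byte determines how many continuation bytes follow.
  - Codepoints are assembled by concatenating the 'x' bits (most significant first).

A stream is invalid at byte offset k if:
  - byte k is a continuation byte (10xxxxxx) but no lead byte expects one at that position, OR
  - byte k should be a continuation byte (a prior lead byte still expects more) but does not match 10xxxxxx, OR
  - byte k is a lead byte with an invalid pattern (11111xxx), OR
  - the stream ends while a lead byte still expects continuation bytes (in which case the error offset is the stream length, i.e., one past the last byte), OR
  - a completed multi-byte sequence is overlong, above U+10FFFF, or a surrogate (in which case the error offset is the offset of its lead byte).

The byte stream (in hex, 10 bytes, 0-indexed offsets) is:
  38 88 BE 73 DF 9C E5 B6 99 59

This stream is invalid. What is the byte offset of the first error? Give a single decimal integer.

Byte[0]=38: 1-byte ASCII. cp=U+0038
Byte[1]=88: INVALID lead byte (not 0xxx/110x/1110/11110)

Answer: 1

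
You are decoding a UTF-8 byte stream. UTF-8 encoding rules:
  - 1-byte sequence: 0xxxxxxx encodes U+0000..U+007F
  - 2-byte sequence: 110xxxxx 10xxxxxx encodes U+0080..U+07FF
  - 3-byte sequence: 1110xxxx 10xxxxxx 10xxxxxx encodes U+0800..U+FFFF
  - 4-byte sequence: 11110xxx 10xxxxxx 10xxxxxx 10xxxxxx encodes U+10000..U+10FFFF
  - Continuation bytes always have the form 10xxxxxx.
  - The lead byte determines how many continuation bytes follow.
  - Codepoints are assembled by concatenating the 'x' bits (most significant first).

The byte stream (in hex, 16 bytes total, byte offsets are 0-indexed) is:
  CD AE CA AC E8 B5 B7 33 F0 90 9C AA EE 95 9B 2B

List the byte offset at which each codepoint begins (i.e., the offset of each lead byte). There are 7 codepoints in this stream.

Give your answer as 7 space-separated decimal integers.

Byte[0]=CD: 2-byte lead, need 1 cont bytes. acc=0xD
Byte[1]=AE: continuation. acc=(acc<<6)|0x2E=0x36E
Completed: cp=U+036E (starts at byte 0)
Byte[2]=CA: 2-byte lead, need 1 cont bytes. acc=0xA
Byte[3]=AC: continuation. acc=(acc<<6)|0x2C=0x2AC
Completed: cp=U+02AC (starts at byte 2)
Byte[4]=E8: 3-byte lead, need 2 cont bytes. acc=0x8
Byte[5]=B5: continuation. acc=(acc<<6)|0x35=0x235
Byte[6]=B7: continuation. acc=(acc<<6)|0x37=0x8D77
Completed: cp=U+8D77 (starts at byte 4)
Byte[7]=33: 1-byte ASCII. cp=U+0033
Byte[8]=F0: 4-byte lead, need 3 cont bytes. acc=0x0
Byte[9]=90: continuation. acc=(acc<<6)|0x10=0x10
Byte[10]=9C: continuation. acc=(acc<<6)|0x1C=0x41C
Byte[11]=AA: continuation. acc=(acc<<6)|0x2A=0x1072A
Completed: cp=U+1072A (starts at byte 8)
Byte[12]=EE: 3-byte lead, need 2 cont bytes. acc=0xE
Byte[13]=95: continuation. acc=(acc<<6)|0x15=0x395
Byte[14]=9B: continuation. acc=(acc<<6)|0x1B=0xE55B
Completed: cp=U+E55B (starts at byte 12)
Byte[15]=2B: 1-byte ASCII. cp=U+002B

Answer: 0 2 4 7 8 12 15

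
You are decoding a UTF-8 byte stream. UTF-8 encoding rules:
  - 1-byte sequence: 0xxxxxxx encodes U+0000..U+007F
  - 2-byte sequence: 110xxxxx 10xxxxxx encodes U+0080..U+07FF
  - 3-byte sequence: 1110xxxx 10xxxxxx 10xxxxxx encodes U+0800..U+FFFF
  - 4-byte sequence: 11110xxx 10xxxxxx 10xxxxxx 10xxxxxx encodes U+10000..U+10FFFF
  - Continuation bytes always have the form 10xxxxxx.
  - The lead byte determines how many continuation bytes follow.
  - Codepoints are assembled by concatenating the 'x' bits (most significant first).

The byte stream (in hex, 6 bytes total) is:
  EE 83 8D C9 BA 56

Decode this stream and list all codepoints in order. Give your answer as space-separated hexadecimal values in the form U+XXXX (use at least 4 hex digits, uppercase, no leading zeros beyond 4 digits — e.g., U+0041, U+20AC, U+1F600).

Answer: U+E0CD U+027A U+0056

Derivation:
Byte[0]=EE: 3-byte lead, need 2 cont bytes. acc=0xE
Byte[1]=83: continuation. acc=(acc<<6)|0x03=0x383
Byte[2]=8D: continuation. acc=(acc<<6)|0x0D=0xE0CD
Completed: cp=U+E0CD (starts at byte 0)
Byte[3]=C9: 2-byte lead, need 1 cont bytes. acc=0x9
Byte[4]=BA: continuation. acc=(acc<<6)|0x3A=0x27A
Completed: cp=U+027A (starts at byte 3)
Byte[5]=56: 1-byte ASCII. cp=U+0056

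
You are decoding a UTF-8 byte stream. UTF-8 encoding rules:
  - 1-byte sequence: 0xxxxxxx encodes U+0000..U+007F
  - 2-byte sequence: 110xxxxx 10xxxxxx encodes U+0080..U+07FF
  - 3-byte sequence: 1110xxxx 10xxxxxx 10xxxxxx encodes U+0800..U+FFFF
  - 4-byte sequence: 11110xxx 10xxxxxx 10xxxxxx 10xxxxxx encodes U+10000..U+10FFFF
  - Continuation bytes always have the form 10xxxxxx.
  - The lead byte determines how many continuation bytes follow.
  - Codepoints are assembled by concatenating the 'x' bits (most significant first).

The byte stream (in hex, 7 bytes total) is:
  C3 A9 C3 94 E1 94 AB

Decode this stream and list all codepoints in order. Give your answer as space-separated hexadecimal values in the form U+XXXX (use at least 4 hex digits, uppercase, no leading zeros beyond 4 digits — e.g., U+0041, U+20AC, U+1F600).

Answer: U+00E9 U+00D4 U+152B

Derivation:
Byte[0]=C3: 2-byte lead, need 1 cont bytes. acc=0x3
Byte[1]=A9: continuation. acc=(acc<<6)|0x29=0xE9
Completed: cp=U+00E9 (starts at byte 0)
Byte[2]=C3: 2-byte lead, need 1 cont bytes. acc=0x3
Byte[3]=94: continuation. acc=(acc<<6)|0x14=0xD4
Completed: cp=U+00D4 (starts at byte 2)
Byte[4]=E1: 3-byte lead, need 2 cont bytes. acc=0x1
Byte[5]=94: continuation. acc=(acc<<6)|0x14=0x54
Byte[6]=AB: continuation. acc=(acc<<6)|0x2B=0x152B
Completed: cp=U+152B (starts at byte 4)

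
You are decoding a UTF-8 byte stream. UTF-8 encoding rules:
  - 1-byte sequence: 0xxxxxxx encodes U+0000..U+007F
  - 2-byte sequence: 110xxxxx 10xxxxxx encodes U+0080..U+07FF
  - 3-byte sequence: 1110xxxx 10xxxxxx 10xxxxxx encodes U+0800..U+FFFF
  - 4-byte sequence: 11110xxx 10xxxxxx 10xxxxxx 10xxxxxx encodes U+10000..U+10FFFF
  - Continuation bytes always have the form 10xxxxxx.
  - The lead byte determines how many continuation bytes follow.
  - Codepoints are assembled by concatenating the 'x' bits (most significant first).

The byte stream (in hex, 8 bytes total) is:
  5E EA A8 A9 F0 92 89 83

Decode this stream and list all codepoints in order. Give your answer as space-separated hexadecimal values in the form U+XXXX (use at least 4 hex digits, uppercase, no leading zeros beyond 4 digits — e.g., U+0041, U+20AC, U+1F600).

Answer: U+005E U+AA29 U+12243

Derivation:
Byte[0]=5E: 1-byte ASCII. cp=U+005E
Byte[1]=EA: 3-byte lead, need 2 cont bytes. acc=0xA
Byte[2]=A8: continuation. acc=(acc<<6)|0x28=0x2A8
Byte[3]=A9: continuation. acc=(acc<<6)|0x29=0xAA29
Completed: cp=U+AA29 (starts at byte 1)
Byte[4]=F0: 4-byte lead, need 3 cont bytes. acc=0x0
Byte[5]=92: continuation. acc=(acc<<6)|0x12=0x12
Byte[6]=89: continuation. acc=(acc<<6)|0x09=0x489
Byte[7]=83: continuation. acc=(acc<<6)|0x03=0x12243
Completed: cp=U+12243 (starts at byte 4)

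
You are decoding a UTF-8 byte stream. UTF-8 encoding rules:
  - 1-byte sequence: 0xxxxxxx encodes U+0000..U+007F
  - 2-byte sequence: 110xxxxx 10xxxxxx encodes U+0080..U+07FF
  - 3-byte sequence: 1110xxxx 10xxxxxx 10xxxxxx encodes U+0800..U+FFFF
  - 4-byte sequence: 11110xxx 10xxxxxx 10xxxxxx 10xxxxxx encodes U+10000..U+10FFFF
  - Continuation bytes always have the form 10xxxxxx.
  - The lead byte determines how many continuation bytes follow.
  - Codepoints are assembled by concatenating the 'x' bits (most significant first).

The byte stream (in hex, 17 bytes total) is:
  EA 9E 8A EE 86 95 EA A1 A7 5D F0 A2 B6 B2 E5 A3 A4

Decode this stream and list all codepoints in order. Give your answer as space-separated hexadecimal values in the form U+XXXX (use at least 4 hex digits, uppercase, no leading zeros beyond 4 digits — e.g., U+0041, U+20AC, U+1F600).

Answer: U+A78A U+E195 U+A867 U+005D U+22DB2 U+58E4

Derivation:
Byte[0]=EA: 3-byte lead, need 2 cont bytes. acc=0xA
Byte[1]=9E: continuation. acc=(acc<<6)|0x1E=0x29E
Byte[2]=8A: continuation. acc=(acc<<6)|0x0A=0xA78A
Completed: cp=U+A78A (starts at byte 0)
Byte[3]=EE: 3-byte lead, need 2 cont bytes. acc=0xE
Byte[4]=86: continuation. acc=(acc<<6)|0x06=0x386
Byte[5]=95: continuation. acc=(acc<<6)|0x15=0xE195
Completed: cp=U+E195 (starts at byte 3)
Byte[6]=EA: 3-byte lead, need 2 cont bytes. acc=0xA
Byte[7]=A1: continuation. acc=(acc<<6)|0x21=0x2A1
Byte[8]=A7: continuation. acc=(acc<<6)|0x27=0xA867
Completed: cp=U+A867 (starts at byte 6)
Byte[9]=5D: 1-byte ASCII. cp=U+005D
Byte[10]=F0: 4-byte lead, need 3 cont bytes. acc=0x0
Byte[11]=A2: continuation. acc=(acc<<6)|0x22=0x22
Byte[12]=B6: continuation. acc=(acc<<6)|0x36=0x8B6
Byte[13]=B2: continuation. acc=(acc<<6)|0x32=0x22DB2
Completed: cp=U+22DB2 (starts at byte 10)
Byte[14]=E5: 3-byte lead, need 2 cont bytes. acc=0x5
Byte[15]=A3: continuation. acc=(acc<<6)|0x23=0x163
Byte[16]=A4: continuation. acc=(acc<<6)|0x24=0x58E4
Completed: cp=U+58E4 (starts at byte 14)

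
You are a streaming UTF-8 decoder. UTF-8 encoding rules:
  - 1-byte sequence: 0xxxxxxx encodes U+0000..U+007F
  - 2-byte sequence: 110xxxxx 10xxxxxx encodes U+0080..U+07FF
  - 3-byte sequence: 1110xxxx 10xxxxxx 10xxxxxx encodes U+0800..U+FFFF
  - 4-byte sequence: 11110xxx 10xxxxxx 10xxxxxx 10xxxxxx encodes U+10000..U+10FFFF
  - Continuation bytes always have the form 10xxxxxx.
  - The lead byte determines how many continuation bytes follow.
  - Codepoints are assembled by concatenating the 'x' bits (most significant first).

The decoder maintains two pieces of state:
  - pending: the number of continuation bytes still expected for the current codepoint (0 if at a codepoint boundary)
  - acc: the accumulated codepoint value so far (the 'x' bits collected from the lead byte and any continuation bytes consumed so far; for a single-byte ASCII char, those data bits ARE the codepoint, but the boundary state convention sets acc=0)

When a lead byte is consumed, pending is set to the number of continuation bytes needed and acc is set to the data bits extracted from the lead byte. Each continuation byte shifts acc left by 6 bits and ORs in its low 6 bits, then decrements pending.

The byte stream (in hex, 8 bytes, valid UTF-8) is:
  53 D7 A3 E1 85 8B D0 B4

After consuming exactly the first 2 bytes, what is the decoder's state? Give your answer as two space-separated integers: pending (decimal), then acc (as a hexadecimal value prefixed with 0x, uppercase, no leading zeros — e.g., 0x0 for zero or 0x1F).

Byte[0]=53: 1-byte. pending=0, acc=0x0
Byte[1]=D7: 2-byte lead. pending=1, acc=0x17

Answer: 1 0x17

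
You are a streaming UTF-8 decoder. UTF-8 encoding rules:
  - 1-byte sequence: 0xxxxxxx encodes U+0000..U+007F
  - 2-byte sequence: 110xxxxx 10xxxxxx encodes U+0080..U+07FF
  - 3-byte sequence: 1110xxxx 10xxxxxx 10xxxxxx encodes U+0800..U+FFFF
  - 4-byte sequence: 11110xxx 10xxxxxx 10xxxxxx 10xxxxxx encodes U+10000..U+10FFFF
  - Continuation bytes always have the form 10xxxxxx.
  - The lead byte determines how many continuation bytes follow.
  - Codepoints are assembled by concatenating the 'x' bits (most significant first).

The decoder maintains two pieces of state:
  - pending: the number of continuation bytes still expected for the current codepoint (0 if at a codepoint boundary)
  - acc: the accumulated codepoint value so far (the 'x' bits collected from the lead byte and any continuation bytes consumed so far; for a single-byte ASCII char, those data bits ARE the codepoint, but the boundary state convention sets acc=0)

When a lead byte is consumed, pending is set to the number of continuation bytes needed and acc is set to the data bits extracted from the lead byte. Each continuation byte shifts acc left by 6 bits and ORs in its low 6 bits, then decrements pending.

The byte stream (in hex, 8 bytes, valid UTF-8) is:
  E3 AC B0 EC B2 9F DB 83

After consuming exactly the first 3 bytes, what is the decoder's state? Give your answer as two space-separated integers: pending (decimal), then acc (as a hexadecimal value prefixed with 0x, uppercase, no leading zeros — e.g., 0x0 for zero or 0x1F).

Answer: 0 0x3B30

Derivation:
Byte[0]=E3: 3-byte lead. pending=2, acc=0x3
Byte[1]=AC: continuation. acc=(acc<<6)|0x2C=0xEC, pending=1
Byte[2]=B0: continuation. acc=(acc<<6)|0x30=0x3B30, pending=0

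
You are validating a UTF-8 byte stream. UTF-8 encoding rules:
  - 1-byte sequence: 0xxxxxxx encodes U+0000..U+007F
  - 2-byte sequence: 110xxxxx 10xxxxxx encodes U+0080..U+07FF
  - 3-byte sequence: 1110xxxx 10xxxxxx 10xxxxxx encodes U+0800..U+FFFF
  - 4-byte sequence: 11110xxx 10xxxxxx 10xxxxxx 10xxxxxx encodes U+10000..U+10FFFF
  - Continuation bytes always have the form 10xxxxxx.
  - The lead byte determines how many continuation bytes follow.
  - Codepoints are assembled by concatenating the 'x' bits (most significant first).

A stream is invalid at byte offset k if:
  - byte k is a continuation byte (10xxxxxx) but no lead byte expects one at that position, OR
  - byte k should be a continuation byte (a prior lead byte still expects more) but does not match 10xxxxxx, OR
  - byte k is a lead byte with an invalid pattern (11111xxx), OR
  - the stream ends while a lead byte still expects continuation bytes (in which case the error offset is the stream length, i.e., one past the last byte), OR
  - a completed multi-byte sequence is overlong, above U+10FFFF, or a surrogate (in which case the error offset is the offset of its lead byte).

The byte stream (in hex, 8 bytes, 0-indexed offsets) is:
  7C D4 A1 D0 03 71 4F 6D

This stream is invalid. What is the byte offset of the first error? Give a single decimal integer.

Answer: 4

Derivation:
Byte[0]=7C: 1-byte ASCII. cp=U+007C
Byte[1]=D4: 2-byte lead, need 1 cont bytes. acc=0x14
Byte[2]=A1: continuation. acc=(acc<<6)|0x21=0x521
Completed: cp=U+0521 (starts at byte 1)
Byte[3]=D0: 2-byte lead, need 1 cont bytes. acc=0x10
Byte[4]=03: expected 10xxxxxx continuation. INVALID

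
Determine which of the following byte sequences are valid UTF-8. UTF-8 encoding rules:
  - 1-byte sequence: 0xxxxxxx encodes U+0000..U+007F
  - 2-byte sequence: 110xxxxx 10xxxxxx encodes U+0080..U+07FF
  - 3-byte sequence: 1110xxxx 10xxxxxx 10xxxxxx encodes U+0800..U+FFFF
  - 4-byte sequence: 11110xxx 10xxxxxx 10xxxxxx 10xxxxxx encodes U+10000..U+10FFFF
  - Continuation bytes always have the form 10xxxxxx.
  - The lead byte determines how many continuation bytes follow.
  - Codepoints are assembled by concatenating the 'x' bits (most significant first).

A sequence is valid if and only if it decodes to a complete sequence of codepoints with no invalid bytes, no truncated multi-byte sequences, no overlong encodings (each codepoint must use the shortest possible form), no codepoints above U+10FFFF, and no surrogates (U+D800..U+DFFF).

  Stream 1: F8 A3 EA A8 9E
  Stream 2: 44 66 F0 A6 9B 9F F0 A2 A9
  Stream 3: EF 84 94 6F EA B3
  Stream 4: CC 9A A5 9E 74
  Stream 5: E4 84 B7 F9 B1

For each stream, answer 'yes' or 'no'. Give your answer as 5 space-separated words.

Answer: no no no no no

Derivation:
Stream 1: error at byte offset 0. INVALID
Stream 2: error at byte offset 9. INVALID
Stream 3: error at byte offset 6. INVALID
Stream 4: error at byte offset 2. INVALID
Stream 5: error at byte offset 3. INVALID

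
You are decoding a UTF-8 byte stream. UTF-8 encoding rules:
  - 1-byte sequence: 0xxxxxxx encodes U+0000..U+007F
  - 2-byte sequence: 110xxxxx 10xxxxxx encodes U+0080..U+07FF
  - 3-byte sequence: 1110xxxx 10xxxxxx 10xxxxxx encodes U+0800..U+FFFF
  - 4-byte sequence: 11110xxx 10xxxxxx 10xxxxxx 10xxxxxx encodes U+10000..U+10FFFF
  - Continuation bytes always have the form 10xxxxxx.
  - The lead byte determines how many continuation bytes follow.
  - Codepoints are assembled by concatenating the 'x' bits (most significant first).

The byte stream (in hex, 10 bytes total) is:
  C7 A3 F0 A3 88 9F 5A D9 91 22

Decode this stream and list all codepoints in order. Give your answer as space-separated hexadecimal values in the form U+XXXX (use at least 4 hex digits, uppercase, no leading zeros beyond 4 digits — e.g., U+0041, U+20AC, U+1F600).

Answer: U+01E3 U+2321F U+005A U+0651 U+0022

Derivation:
Byte[0]=C7: 2-byte lead, need 1 cont bytes. acc=0x7
Byte[1]=A3: continuation. acc=(acc<<6)|0x23=0x1E3
Completed: cp=U+01E3 (starts at byte 0)
Byte[2]=F0: 4-byte lead, need 3 cont bytes. acc=0x0
Byte[3]=A3: continuation. acc=(acc<<6)|0x23=0x23
Byte[4]=88: continuation. acc=(acc<<6)|0x08=0x8C8
Byte[5]=9F: continuation. acc=(acc<<6)|0x1F=0x2321F
Completed: cp=U+2321F (starts at byte 2)
Byte[6]=5A: 1-byte ASCII. cp=U+005A
Byte[7]=D9: 2-byte lead, need 1 cont bytes. acc=0x19
Byte[8]=91: continuation. acc=(acc<<6)|0x11=0x651
Completed: cp=U+0651 (starts at byte 7)
Byte[9]=22: 1-byte ASCII. cp=U+0022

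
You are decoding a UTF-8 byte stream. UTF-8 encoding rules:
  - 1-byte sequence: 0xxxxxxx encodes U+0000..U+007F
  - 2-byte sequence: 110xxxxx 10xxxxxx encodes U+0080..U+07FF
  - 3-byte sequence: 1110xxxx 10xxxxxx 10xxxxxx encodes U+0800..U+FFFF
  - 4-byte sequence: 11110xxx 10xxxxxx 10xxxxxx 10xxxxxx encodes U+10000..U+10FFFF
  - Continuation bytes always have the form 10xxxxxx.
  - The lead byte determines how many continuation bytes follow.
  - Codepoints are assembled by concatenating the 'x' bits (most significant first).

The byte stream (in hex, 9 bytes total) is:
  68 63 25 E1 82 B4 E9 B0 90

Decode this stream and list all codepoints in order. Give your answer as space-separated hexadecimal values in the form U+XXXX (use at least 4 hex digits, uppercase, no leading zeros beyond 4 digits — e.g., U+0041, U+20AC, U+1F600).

Byte[0]=68: 1-byte ASCII. cp=U+0068
Byte[1]=63: 1-byte ASCII. cp=U+0063
Byte[2]=25: 1-byte ASCII. cp=U+0025
Byte[3]=E1: 3-byte lead, need 2 cont bytes. acc=0x1
Byte[4]=82: continuation. acc=(acc<<6)|0x02=0x42
Byte[5]=B4: continuation. acc=(acc<<6)|0x34=0x10B4
Completed: cp=U+10B4 (starts at byte 3)
Byte[6]=E9: 3-byte lead, need 2 cont bytes. acc=0x9
Byte[7]=B0: continuation. acc=(acc<<6)|0x30=0x270
Byte[8]=90: continuation. acc=(acc<<6)|0x10=0x9C10
Completed: cp=U+9C10 (starts at byte 6)

Answer: U+0068 U+0063 U+0025 U+10B4 U+9C10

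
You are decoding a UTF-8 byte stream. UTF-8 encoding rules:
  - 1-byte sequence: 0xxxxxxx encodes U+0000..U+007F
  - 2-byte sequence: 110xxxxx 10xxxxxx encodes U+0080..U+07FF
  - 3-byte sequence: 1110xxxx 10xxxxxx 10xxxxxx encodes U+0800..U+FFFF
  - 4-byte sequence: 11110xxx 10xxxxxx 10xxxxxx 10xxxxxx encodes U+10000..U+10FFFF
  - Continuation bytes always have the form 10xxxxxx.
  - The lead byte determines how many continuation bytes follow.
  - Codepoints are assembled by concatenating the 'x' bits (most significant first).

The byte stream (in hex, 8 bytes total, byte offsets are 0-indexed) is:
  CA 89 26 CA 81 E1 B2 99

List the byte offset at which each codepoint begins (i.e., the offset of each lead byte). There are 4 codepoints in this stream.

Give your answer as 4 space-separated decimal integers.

Answer: 0 2 3 5

Derivation:
Byte[0]=CA: 2-byte lead, need 1 cont bytes. acc=0xA
Byte[1]=89: continuation. acc=(acc<<6)|0x09=0x289
Completed: cp=U+0289 (starts at byte 0)
Byte[2]=26: 1-byte ASCII. cp=U+0026
Byte[3]=CA: 2-byte lead, need 1 cont bytes. acc=0xA
Byte[4]=81: continuation. acc=(acc<<6)|0x01=0x281
Completed: cp=U+0281 (starts at byte 3)
Byte[5]=E1: 3-byte lead, need 2 cont bytes. acc=0x1
Byte[6]=B2: continuation. acc=(acc<<6)|0x32=0x72
Byte[7]=99: continuation. acc=(acc<<6)|0x19=0x1C99
Completed: cp=U+1C99 (starts at byte 5)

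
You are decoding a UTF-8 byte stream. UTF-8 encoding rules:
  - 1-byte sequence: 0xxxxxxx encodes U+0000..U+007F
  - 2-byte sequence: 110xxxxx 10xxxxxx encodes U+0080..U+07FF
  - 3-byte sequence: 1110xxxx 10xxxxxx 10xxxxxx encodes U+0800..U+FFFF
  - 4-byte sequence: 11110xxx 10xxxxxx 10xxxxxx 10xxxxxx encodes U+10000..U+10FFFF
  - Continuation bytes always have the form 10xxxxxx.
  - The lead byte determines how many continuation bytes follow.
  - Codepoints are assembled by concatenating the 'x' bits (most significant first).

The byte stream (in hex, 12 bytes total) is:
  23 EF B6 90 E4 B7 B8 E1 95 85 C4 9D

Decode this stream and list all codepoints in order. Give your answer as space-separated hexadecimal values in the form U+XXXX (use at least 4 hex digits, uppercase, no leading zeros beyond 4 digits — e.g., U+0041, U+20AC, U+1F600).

Byte[0]=23: 1-byte ASCII. cp=U+0023
Byte[1]=EF: 3-byte lead, need 2 cont bytes. acc=0xF
Byte[2]=B6: continuation. acc=(acc<<6)|0x36=0x3F6
Byte[3]=90: continuation. acc=(acc<<6)|0x10=0xFD90
Completed: cp=U+FD90 (starts at byte 1)
Byte[4]=E4: 3-byte lead, need 2 cont bytes. acc=0x4
Byte[5]=B7: continuation. acc=(acc<<6)|0x37=0x137
Byte[6]=B8: continuation. acc=(acc<<6)|0x38=0x4DF8
Completed: cp=U+4DF8 (starts at byte 4)
Byte[7]=E1: 3-byte lead, need 2 cont bytes. acc=0x1
Byte[8]=95: continuation. acc=(acc<<6)|0x15=0x55
Byte[9]=85: continuation. acc=(acc<<6)|0x05=0x1545
Completed: cp=U+1545 (starts at byte 7)
Byte[10]=C4: 2-byte lead, need 1 cont bytes. acc=0x4
Byte[11]=9D: continuation. acc=(acc<<6)|0x1D=0x11D
Completed: cp=U+011D (starts at byte 10)

Answer: U+0023 U+FD90 U+4DF8 U+1545 U+011D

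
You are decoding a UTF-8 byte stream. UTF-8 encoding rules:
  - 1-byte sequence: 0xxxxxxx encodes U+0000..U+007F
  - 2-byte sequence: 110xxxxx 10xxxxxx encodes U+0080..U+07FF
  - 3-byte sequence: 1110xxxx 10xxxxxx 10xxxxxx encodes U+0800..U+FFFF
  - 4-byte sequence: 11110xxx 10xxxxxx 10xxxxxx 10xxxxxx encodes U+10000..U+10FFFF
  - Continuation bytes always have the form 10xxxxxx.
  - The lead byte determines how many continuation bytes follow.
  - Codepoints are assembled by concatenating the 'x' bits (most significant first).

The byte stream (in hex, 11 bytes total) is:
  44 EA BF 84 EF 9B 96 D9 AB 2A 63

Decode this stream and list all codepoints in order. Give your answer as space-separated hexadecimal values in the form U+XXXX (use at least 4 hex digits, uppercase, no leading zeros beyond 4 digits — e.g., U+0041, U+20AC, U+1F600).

Byte[0]=44: 1-byte ASCII. cp=U+0044
Byte[1]=EA: 3-byte lead, need 2 cont bytes. acc=0xA
Byte[2]=BF: continuation. acc=(acc<<6)|0x3F=0x2BF
Byte[3]=84: continuation. acc=(acc<<6)|0x04=0xAFC4
Completed: cp=U+AFC4 (starts at byte 1)
Byte[4]=EF: 3-byte lead, need 2 cont bytes. acc=0xF
Byte[5]=9B: continuation. acc=(acc<<6)|0x1B=0x3DB
Byte[6]=96: continuation. acc=(acc<<6)|0x16=0xF6D6
Completed: cp=U+F6D6 (starts at byte 4)
Byte[7]=D9: 2-byte lead, need 1 cont bytes. acc=0x19
Byte[8]=AB: continuation. acc=(acc<<6)|0x2B=0x66B
Completed: cp=U+066B (starts at byte 7)
Byte[9]=2A: 1-byte ASCII. cp=U+002A
Byte[10]=63: 1-byte ASCII. cp=U+0063

Answer: U+0044 U+AFC4 U+F6D6 U+066B U+002A U+0063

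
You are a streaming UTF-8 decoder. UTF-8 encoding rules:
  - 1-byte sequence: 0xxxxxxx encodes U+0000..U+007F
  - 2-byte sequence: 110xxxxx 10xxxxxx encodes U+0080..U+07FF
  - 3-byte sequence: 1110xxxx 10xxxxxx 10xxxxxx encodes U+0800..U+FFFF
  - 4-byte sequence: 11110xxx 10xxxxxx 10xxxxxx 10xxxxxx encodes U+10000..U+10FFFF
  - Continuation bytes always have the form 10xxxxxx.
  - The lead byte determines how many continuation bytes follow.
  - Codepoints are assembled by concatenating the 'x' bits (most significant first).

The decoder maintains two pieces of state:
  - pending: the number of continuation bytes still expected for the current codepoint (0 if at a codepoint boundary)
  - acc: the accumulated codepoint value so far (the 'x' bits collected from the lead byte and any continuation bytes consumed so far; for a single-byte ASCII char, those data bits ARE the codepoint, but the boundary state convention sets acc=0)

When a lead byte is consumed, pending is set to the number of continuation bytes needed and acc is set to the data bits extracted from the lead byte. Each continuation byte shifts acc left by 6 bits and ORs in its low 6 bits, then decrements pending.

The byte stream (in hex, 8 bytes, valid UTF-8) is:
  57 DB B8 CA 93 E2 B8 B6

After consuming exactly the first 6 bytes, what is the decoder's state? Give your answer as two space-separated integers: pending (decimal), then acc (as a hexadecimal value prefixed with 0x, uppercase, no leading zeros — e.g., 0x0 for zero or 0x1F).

Answer: 2 0x2

Derivation:
Byte[0]=57: 1-byte. pending=0, acc=0x0
Byte[1]=DB: 2-byte lead. pending=1, acc=0x1B
Byte[2]=B8: continuation. acc=(acc<<6)|0x38=0x6F8, pending=0
Byte[3]=CA: 2-byte lead. pending=1, acc=0xA
Byte[4]=93: continuation. acc=(acc<<6)|0x13=0x293, pending=0
Byte[5]=E2: 3-byte lead. pending=2, acc=0x2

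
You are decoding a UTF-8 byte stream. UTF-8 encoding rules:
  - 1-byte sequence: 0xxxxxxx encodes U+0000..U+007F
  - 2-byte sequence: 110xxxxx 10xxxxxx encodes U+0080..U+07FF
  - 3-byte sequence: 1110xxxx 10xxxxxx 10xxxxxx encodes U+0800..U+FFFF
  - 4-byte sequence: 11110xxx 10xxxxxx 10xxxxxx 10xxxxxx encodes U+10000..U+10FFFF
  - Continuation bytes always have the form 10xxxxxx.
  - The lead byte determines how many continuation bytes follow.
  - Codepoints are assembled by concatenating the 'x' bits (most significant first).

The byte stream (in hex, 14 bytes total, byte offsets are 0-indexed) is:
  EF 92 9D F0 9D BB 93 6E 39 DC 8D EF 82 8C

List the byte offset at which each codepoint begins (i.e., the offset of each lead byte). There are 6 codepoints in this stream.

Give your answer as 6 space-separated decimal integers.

Answer: 0 3 7 8 9 11

Derivation:
Byte[0]=EF: 3-byte lead, need 2 cont bytes. acc=0xF
Byte[1]=92: continuation. acc=(acc<<6)|0x12=0x3D2
Byte[2]=9D: continuation. acc=(acc<<6)|0x1D=0xF49D
Completed: cp=U+F49D (starts at byte 0)
Byte[3]=F0: 4-byte lead, need 3 cont bytes. acc=0x0
Byte[4]=9D: continuation. acc=(acc<<6)|0x1D=0x1D
Byte[5]=BB: continuation. acc=(acc<<6)|0x3B=0x77B
Byte[6]=93: continuation. acc=(acc<<6)|0x13=0x1DED3
Completed: cp=U+1DED3 (starts at byte 3)
Byte[7]=6E: 1-byte ASCII. cp=U+006E
Byte[8]=39: 1-byte ASCII. cp=U+0039
Byte[9]=DC: 2-byte lead, need 1 cont bytes. acc=0x1C
Byte[10]=8D: continuation. acc=(acc<<6)|0x0D=0x70D
Completed: cp=U+070D (starts at byte 9)
Byte[11]=EF: 3-byte lead, need 2 cont bytes. acc=0xF
Byte[12]=82: continuation. acc=(acc<<6)|0x02=0x3C2
Byte[13]=8C: continuation. acc=(acc<<6)|0x0C=0xF08C
Completed: cp=U+F08C (starts at byte 11)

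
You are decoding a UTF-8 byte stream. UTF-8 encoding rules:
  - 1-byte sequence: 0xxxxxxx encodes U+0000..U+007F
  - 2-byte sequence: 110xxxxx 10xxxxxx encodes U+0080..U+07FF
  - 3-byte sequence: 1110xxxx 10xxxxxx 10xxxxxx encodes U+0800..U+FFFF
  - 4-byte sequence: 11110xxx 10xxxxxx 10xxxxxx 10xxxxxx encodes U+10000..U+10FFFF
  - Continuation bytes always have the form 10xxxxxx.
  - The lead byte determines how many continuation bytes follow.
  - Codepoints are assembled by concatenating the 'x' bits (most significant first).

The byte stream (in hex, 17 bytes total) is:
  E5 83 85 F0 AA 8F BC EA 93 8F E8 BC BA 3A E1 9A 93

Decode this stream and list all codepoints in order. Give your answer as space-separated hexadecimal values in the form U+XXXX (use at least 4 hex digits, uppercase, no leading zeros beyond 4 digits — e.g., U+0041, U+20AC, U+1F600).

Byte[0]=E5: 3-byte lead, need 2 cont bytes. acc=0x5
Byte[1]=83: continuation. acc=(acc<<6)|0x03=0x143
Byte[2]=85: continuation. acc=(acc<<6)|0x05=0x50C5
Completed: cp=U+50C5 (starts at byte 0)
Byte[3]=F0: 4-byte lead, need 3 cont bytes. acc=0x0
Byte[4]=AA: continuation. acc=(acc<<6)|0x2A=0x2A
Byte[5]=8F: continuation. acc=(acc<<6)|0x0F=0xA8F
Byte[6]=BC: continuation. acc=(acc<<6)|0x3C=0x2A3FC
Completed: cp=U+2A3FC (starts at byte 3)
Byte[7]=EA: 3-byte lead, need 2 cont bytes. acc=0xA
Byte[8]=93: continuation. acc=(acc<<6)|0x13=0x293
Byte[9]=8F: continuation. acc=(acc<<6)|0x0F=0xA4CF
Completed: cp=U+A4CF (starts at byte 7)
Byte[10]=E8: 3-byte lead, need 2 cont bytes. acc=0x8
Byte[11]=BC: continuation. acc=(acc<<6)|0x3C=0x23C
Byte[12]=BA: continuation. acc=(acc<<6)|0x3A=0x8F3A
Completed: cp=U+8F3A (starts at byte 10)
Byte[13]=3A: 1-byte ASCII. cp=U+003A
Byte[14]=E1: 3-byte lead, need 2 cont bytes. acc=0x1
Byte[15]=9A: continuation. acc=(acc<<6)|0x1A=0x5A
Byte[16]=93: continuation. acc=(acc<<6)|0x13=0x1693
Completed: cp=U+1693 (starts at byte 14)

Answer: U+50C5 U+2A3FC U+A4CF U+8F3A U+003A U+1693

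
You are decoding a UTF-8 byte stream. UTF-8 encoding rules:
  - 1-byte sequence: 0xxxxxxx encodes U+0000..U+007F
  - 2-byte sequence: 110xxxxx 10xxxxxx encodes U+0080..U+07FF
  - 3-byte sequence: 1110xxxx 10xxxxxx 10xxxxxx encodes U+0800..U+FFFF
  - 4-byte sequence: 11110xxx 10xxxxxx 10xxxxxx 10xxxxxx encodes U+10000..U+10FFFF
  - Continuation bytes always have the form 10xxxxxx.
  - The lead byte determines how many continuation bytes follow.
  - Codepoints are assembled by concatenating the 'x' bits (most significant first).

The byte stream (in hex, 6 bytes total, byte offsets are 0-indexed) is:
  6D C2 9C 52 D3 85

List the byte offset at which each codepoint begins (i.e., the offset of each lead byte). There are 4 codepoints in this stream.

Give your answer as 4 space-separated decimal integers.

Answer: 0 1 3 4

Derivation:
Byte[0]=6D: 1-byte ASCII. cp=U+006D
Byte[1]=C2: 2-byte lead, need 1 cont bytes. acc=0x2
Byte[2]=9C: continuation. acc=(acc<<6)|0x1C=0x9C
Completed: cp=U+009C (starts at byte 1)
Byte[3]=52: 1-byte ASCII. cp=U+0052
Byte[4]=D3: 2-byte lead, need 1 cont bytes. acc=0x13
Byte[5]=85: continuation. acc=(acc<<6)|0x05=0x4C5
Completed: cp=U+04C5 (starts at byte 4)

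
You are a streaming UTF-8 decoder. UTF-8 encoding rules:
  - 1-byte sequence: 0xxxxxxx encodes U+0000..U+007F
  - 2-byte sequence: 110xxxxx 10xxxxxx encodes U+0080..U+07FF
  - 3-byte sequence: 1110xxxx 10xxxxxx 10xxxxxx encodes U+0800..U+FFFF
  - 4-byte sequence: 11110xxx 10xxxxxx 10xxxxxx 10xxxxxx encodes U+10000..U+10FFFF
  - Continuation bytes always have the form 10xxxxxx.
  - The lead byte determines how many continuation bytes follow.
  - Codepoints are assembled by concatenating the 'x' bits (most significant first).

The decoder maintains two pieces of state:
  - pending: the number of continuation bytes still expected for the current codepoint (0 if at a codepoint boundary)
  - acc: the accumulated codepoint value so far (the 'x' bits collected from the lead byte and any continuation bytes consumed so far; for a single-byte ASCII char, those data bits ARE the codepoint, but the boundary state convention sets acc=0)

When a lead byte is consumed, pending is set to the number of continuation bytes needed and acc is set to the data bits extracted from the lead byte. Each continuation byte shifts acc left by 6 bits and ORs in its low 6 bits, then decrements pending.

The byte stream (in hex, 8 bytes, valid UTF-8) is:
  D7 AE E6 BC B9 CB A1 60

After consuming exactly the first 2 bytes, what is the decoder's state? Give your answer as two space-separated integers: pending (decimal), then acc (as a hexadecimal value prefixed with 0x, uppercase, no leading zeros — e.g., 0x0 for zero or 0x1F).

Byte[0]=D7: 2-byte lead. pending=1, acc=0x17
Byte[1]=AE: continuation. acc=(acc<<6)|0x2E=0x5EE, pending=0

Answer: 0 0x5EE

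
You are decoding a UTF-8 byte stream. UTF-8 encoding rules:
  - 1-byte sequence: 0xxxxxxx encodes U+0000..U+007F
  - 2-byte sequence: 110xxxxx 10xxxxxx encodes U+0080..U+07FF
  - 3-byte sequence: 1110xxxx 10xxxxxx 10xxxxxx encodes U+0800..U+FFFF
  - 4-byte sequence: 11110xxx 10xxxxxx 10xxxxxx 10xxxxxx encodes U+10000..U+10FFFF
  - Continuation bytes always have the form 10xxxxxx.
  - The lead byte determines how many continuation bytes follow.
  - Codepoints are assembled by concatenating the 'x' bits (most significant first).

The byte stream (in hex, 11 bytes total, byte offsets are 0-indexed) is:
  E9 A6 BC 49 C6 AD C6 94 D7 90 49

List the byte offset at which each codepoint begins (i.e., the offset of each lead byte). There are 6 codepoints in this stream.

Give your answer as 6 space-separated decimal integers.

Answer: 0 3 4 6 8 10

Derivation:
Byte[0]=E9: 3-byte lead, need 2 cont bytes. acc=0x9
Byte[1]=A6: continuation. acc=(acc<<6)|0x26=0x266
Byte[2]=BC: continuation. acc=(acc<<6)|0x3C=0x99BC
Completed: cp=U+99BC (starts at byte 0)
Byte[3]=49: 1-byte ASCII. cp=U+0049
Byte[4]=C6: 2-byte lead, need 1 cont bytes. acc=0x6
Byte[5]=AD: continuation. acc=(acc<<6)|0x2D=0x1AD
Completed: cp=U+01AD (starts at byte 4)
Byte[6]=C6: 2-byte lead, need 1 cont bytes. acc=0x6
Byte[7]=94: continuation. acc=(acc<<6)|0x14=0x194
Completed: cp=U+0194 (starts at byte 6)
Byte[8]=D7: 2-byte lead, need 1 cont bytes. acc=0x17
Byte[9]=90: continuation. acc=(acc<<6)|0x10=0x5D0
Completed: cp=U+05D0 (starts at byte 8)
Byte[10]=49: 1-byte ASCII. cp=U+0049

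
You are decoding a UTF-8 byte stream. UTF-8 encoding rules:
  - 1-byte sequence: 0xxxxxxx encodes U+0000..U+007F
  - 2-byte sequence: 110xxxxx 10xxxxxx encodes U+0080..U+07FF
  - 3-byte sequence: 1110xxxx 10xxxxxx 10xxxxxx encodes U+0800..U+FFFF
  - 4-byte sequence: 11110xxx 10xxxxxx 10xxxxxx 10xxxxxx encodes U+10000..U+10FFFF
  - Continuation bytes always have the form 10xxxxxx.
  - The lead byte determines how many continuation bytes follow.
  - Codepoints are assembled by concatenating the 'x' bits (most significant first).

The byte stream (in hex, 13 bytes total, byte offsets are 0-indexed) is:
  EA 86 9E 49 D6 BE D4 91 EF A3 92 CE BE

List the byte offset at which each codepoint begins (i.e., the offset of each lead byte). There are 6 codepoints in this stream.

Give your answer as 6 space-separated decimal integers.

Byte[0]=EA: 3-byte lead, need 2 cont bytes. acc=0xA
Byte[1]=86: continuation. acc=(acc<<6)|0x06=0x286
Byte[2]=9E: continuation. acc=(acc<<6)|0x1E=0xA19E
Completed: cp=U+A19E (starts at byte 0)
Byte[3]=49: 1-byte ASCII. cp=U+0049
Byte[4]=D6: 2-byte lead, need 1 cont bytes. acc=0x16
Byte[5]=BE: continuation. acc=(acc<<6)|0x3E=0x5BE
Completed: cp=U+05BE (starts at byte 4)
Byte[6]=D4: 2-byte lead, need 1 cont bytes. acc=0x14
Byte[7]=91: continuation. acc=(acc<<6)|0x11=0x511
Completed: cp=U+0511 (starts at byte 6)
Byte[8]=EF: 3-byte lead, need 2 cont bytes. acc=0xF
Byte[9]=A3: continuation. acc=(acc<<6)|0x23=0x3E3
Byte[10]=92: continuation. acc=(acc<<6)|0x12=0xF8D2
Completed: cp=U+F8D2 (starts at byte 8)
Byte[11]=CE: 2-byte lead, need 1 cont bytes. acc=0xE
Byte[12]=BE: continuation. acc=(acc<<6)|0x3E=0x3BE
Completed: cp=U+03BE (starts at byte 11)

Answer: 0 3 4 6 8 11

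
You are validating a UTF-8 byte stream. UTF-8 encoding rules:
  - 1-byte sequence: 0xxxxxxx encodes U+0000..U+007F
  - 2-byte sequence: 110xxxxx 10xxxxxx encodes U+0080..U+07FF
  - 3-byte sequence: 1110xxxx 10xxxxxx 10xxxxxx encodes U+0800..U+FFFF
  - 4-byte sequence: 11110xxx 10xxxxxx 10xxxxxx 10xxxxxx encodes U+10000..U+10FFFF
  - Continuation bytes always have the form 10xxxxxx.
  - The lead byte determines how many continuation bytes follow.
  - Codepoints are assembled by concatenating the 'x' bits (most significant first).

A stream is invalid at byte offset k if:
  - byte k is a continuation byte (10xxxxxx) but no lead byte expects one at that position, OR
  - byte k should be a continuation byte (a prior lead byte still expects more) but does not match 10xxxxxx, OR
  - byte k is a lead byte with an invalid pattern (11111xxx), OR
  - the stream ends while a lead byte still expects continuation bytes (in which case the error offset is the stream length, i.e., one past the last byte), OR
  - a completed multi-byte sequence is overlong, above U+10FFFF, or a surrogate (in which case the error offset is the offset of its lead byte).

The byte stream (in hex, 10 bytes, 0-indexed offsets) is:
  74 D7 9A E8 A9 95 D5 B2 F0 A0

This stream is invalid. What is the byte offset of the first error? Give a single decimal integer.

Answer: 10

Derivation:
Byte[0]=74: 1-byte ASCII. cp=U+0074
Byte[1]=D7: 2-byte lead, need 1 cont bytes. acc=0x17
Byte[2]=9A: continuation. acc=(acc<<6)|0x1A=0x5DA
Completed: cp=U+05DA (starts at byte 1)
Byte[3]=E8: 3-byte lead, need 2 cont bytes. acc=0x8
Byte[4]=A9: continuation. acc=(acc<<6)|0x29=0x229
Byte[5]=95: continuation. acc=(acc<<6)|0x15=0x8A55
Completed: cp=U+8A55 (starts at byte 3)
Byte[6]=D5: 2-byte lead, need 1 cont bytes. acc=0x15
Byte[7]=B2: continuation. acc=(acc<<6)|0x32=0x572
Completed: cp=U+0572 (starts at byte 6)
Byte[8]=F0: 4-byte lead, need 3 cont bytes. acc=0x0
Byte[9]=A0: continuation. acc=(acc<<6)|0x20=0x20
Byte[10]: stream ended, expected continuation. INVALID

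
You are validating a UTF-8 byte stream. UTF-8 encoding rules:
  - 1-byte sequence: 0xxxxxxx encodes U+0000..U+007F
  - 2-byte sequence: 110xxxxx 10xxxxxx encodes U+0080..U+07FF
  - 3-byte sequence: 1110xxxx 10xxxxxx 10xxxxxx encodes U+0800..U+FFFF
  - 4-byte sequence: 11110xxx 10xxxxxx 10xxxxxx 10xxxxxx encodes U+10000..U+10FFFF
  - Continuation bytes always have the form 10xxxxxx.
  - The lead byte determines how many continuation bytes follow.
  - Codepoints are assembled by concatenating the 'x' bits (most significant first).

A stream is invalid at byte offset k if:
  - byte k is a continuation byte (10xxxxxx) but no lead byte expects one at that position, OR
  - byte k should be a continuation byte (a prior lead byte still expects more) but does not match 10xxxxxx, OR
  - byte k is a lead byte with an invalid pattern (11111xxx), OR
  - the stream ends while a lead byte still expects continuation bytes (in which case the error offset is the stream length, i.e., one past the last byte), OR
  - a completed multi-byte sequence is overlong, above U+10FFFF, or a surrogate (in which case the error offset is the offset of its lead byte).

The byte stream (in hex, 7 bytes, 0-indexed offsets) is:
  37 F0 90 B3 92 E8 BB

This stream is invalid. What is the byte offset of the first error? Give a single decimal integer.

Answer: 7

Derivation:
Byte[0]=37: 1-byte ASCII. cp=U+0037
Byte[1]=F0: 4-byte lead, need 3 cont bytes. acc=0x0
Byte[2]=90: continuation. acc=(acc<<6)|0x10=0x10
Byte[3]=B3: continuation. acc=(acc<<6)|0x33=0x433
Byte[4]=92: continuation. acc=(acc<<6)|0x12=0x10CD2
Completed: cp=U+10CD2 (starts at byte 1)
Byte[5]=E8: 3-byte lead, need 2 cont bytes. acc=0x8
Byte[6]=BB: continuation. acc=(acc<<6)|0x3B=0x23B
Byte[7]: stream ended, expected continuation. INVALID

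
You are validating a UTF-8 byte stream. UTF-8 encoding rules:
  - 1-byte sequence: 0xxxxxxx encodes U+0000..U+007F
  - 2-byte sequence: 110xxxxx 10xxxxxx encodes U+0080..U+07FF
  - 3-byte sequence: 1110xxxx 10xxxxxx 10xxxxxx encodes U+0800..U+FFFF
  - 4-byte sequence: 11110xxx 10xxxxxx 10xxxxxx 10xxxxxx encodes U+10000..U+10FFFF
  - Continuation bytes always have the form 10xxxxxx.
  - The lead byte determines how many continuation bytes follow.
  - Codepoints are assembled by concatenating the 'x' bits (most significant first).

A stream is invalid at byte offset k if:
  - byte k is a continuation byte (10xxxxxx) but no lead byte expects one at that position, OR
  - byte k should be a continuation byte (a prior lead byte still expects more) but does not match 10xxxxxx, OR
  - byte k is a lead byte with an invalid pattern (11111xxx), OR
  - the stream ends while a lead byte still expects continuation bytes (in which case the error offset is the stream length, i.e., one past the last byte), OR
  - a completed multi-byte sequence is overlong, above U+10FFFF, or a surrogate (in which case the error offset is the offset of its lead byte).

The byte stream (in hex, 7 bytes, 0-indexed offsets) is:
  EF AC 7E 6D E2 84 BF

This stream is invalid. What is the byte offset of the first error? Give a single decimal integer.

Byte[0]=EF: 3-byte lead, need 2 cont bytes. acc=0xF
Byte[1]=AC: continuation. acc=(acc<<6)|0x2C=0x3EC
Byte[2]=7E: expected 10xxxxxx continuation. INVALID

Answer: 2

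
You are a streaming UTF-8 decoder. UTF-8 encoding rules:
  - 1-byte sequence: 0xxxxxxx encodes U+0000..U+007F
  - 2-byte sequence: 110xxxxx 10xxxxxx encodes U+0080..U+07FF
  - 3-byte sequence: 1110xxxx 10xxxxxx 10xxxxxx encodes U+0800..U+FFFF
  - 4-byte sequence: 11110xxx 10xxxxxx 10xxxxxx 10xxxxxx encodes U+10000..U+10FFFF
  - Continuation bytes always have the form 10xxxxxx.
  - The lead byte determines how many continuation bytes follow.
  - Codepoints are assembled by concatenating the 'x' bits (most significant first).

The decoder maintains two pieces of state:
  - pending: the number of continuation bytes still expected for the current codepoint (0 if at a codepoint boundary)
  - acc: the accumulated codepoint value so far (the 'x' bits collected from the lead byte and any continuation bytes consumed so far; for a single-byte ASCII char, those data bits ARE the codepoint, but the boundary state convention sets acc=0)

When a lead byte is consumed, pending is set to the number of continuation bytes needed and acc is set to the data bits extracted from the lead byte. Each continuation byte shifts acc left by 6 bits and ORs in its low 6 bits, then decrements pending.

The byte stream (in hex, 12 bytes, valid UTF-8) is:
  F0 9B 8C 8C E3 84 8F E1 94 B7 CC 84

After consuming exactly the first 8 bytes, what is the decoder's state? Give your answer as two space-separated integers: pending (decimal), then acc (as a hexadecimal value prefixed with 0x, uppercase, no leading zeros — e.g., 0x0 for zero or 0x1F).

Answer: 2 0x1

Derivation:
Byte[0]=F0: 4-byte lead. pending=3, acc=0x0
Byte[1]=9B: continuation. acc=(acc<<6)|0x1B=0x1B, pending=2
Byte[2]=8C: continuation. acc=(acc<<6)|0x0C=0x6CC, pending=1
Byte[3]=8C: continuation. acc=(acc<<6)|0x0C=0x1B30C, pending=0
Byte[4]=E3: 3-byte lead. pending=2, acc=0x3
Byte[5]=84: continuation. acc=(acc<<6)|0x04=0xC4, pending=1
Byte[6]=8F: continuation. acc=(acc<<6)|0x0F=0x310F, pending=0
Byte[7]=E1: 3-byte lead. pending=2, acc=0x1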